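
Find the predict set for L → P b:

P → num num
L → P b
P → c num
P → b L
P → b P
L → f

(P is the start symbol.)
PREDICT(L → P b) = (FIRST(RHS) \ {ε}) ∪ (FOLLOW(L) if ε ∈ FIRST(RHS), i.e. RHS ⇒* ε)
FIRST(P) = { 'b', 'c', 'num' }
FIRST(P b) = { 'b', 'c', 'num' }
ε ∉ FIRST(P b), so FOLLOW(L) is not added.
PREDICT(L → P b) = { 'b', 'c', 'num' }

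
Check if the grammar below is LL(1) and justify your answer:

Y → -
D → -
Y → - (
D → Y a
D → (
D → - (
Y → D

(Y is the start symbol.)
A grammar is LL(1) if for each non-terminal N with multiple productions, the predict sets of those productions are pairwise disjoint, where PREDICT(N → α) = (FIRST(α) \ {ε}) ∪ (FOLLOW(N) if α ⇒* ε).

Relevant sets:
  FIRST(D) = { '(', '-' }
  FIRST(Y) = { '(', '-' }

For Y:
  PREDICT(Y → '-') = { '-' }
  PREDICT(Y → '-' '(') = { '-' }
  PREDICT(Y → D) = { '(', '-' }
For D:
  PREDICT(D → '-') = { '-' }
  PREDICT(D → Y a) = { '(', '-' }
  PREDICT(D → '(') = { '(' }
  PREDICT(D → '-' '(') = { '-' }

Conflict found: Predict set conflict for Y: { '-' }
The grammar is NOT LL(1).

Answer: No. Predict set conflict for Y: { '-' }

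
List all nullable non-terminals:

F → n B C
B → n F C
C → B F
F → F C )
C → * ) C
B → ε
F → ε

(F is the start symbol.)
ε-productions: B → ε, F → ε
So B, F are immediately nullable.
C → B F: every symbol on the right is nullable, so C is nullable too.
Every non-terminal is now nullable.
Nullable = { 'B', 'C', 'F' }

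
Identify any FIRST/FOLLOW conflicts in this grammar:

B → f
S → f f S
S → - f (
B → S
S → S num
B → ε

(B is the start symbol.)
A FIRST/FOLLOW conflict occurs when a non-terminal N has a nullable alternative N → β (β ⇒* ε) and another alternative N → α with FIRST(α) ∩ FOLLOW(N) ≠ ∅: on such a lookahead the parser cannot decide between expanding α and letting N vanish via β.

Nullable non-terminals: B.
FIRST sets used below: FIRST(S) = { '-', 'f' }

B: nullable alternative(s) B → ε; FOLLOW(B) = { $ }
  B → f: FIRST \ {ε} = { 'f' } — disjoint from FOLLOW(B)
  B → S: FIRST \ {ε} = { '-', 'f' } — disjoint from FOLLOW(B)
  B → ε: FIRST \ {ε} = { } — this is the only nullable alternative, skip

S has no nullable alternative, so no FIRST/FOLLOW check is needed there.

No FIRST/FOLLOW conflicts found.

Answer: No FIRST/FOLLOW conflicts.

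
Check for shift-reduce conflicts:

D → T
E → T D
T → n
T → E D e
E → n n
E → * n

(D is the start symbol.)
Yes — I4: [D → T .] vs [E → . * n]; I5: [T → n .] vs [E → n . n]

A shift-reduce conflict occurs when an LR(0) state has both:
  - a complete (reduce) item [A → α .] (dot at the end), and
  - a shift item [B → β . c γ] (dot before a terminal).

Augment with D' → D and build the canonical LR(0) collection (I0 = CLOSURE({[D' → . D]}), then GOTO on every symbol after a dot until no new states appear). It has 11 states:
  I0: { [D → . T], [D' → . D], [E → . * n], [E → . T D], [E → . n n], [T → . E D e], [T → . n] }  — shift
  I1: { [E → * . n] }  — shift
  I2: { [D' → D .] }  — accept
  I3: { [D → . T], [E → . * n], [E → . T D], [E → . n n], [T → . E D e], [T → . n], [T → E . D e] }  — shift
  I4: { [D → . T], [D → T .], [E → . * n], [E → . T D], [E → . n n], [E → T . D], [T → . E D e], [T → . n] }  — shift, reduce
  I5: { [E → n . n], [T → n .] }  — shift, reduce
  I6: { [E → n n .] }  — reduce
  I7: { [E → T D .] }  — reduce
  I8: { [T → E D . e] }  — shift
  I9: { [T → E D e .] }  — reduce
  I10: { [E → * n .] }  — reduce

I4 contains reduce item [D → T .] and shift items [E → . * n], [E → . n n], [T → . n] — shift-reduce conflict.
I5 contains reduce item [T → n .] and shift item [E → n . n] — shift-reduce conflict.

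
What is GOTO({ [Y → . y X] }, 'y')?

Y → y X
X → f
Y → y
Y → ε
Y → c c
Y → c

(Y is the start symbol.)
{ [X → . f], [Y → y . X] }

GOTO(I, 'y') = CLOSURE({ [A → αX.β] : [A → α.Xβ] ∈ I, X = 'y' })

Items with dot before 'y', with the dot advanced:
  [Y → . y X] → [Y → y . X]
Closure of the advanced items:
  [Y → y . X] has the dot before X: add [X → . f]

GOTO = { [X → . f], [Y → y . X] }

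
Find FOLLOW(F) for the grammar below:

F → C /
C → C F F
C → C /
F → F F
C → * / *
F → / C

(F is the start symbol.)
{ $, '*', '/' }

To compute FOLLOW(F), find every occurrence of F on a right-hand side N → α F β: add FIRST(β) \ {ε}, and if β is empty or nullable also add FOLLOW(N). Iterate to a fixed point.

F is the start symbol, so $ ∈ FOLLOW(F).
In C → C F F: F is followed by F, add FIRST(F) \ {ε} = { '*', '/' }
In C → C F F: F is at the end, add FOLLOW(C)
In F → F F: F is followed by F, add FIRST(F) \ {ε} = { '*', '/' }
In F → F F: F is at the end; this adds FOLLOW(F) to itself — nothing new

The FOLLOW sets referred to above (computed the same way, to a fixed point):
  FOLLOW(C) = { $, '*', '/' }

Taking the union: FOLLOW(F) = { $, '*', '/' }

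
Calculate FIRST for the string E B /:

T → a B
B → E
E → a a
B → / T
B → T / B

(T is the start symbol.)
FIRST sets of the non-terminals involved (from the grammar, by fixed-point iteration):
  FIRST(E) = { 'a' }

To compute FIRST(E B /), process the symbols left to right:
Symbol E is a non-terminal. Add FIRST(E) \ {ε} = { 'a' }
E is not nullable (ε ∉ FIRST(E)), so stop here.
FIRST(E B /) = { 'a' }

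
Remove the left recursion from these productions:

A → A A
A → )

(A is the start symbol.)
A is directly left-recursive. The standard transformation for
  A → A α₁ | ... | A α_m | β₁ | ... | β_n
is
  A  → β₁ A' | ... | β_n A'
  A' → α₁ A' | ... | α_m A' | ε

A → ) becomes A → ) A'
A → A A becomes A' → A A'
Add A' → ε

Resulting grammar:
A → ) A'
A' → A A'
A' → ε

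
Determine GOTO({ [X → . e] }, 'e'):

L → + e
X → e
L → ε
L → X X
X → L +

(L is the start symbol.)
{ [X → e .] }

GOTO(I, 'e') = CLOSURE({ [A → αX.β] : [A → α.Xβ] ∈ I, X = 'e' })

Items with dot before 'e', with the dot advanced:
  [X → . e] → [X → e .]
Closure adds nothing (no advanced item has the dot before a non-terminal).

GOTO = { [X → e .] }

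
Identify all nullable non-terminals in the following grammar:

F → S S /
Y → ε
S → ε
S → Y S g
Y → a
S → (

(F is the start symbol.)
{ 'S', 'Y' }

ε-productions: Y → ε, S → ε
So Y, S are immediately nullable.
No further non-terminal can be added: every production for the remaining non-terminals contains a terminal or a non-nullable non-terminal.
Nullable = { 'S', 'Y' }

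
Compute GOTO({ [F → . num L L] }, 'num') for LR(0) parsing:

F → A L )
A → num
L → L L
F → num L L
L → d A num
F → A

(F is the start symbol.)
{ [F → num . L L], [L → . L L], [L → . d A num] }

GOTO(I, 'num') = CLOSURE({ [A → αX.β] : [A → α.Xβ] ∈ I, X = 'num' })

Items with dot before 'num', with the dot advanced:
  [F → . num L L] → [F → num . L L]
Closure of the advanced items:
  [F → num . L L] has the dot before L: add [L → . L L], [L → . d A num]

GOTO = { [F → num . L L], [L → . L L], [L → . d A num] }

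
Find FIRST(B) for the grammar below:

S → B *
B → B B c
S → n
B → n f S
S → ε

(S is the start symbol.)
{ 'n' }

To compute FIRST(B), examine every production with B on the left-hand side, reading each right-hand side left to right until a non-nullable symbol is reached.

From B → B B c:
  - B is the symbol being defined: contributes nothing new
    B is not nullable, so stop
From B → n f S:
  - n is a terminal: add 'n' and stop

Collecting: FIRST(B) = { 'n' }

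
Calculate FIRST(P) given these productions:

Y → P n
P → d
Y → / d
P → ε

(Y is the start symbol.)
To compute FIRST(P), examine every production with P on the left-hand side, reading each right-hand side left to right until a non-nullable symbol is reached.

From P → d:
  - d is a terminal: add 'd' and stop
From P → ε:
  - ε-production, so ε ∈ FIRST(P)

Collecting: FIRST(P) = { 'd', ε }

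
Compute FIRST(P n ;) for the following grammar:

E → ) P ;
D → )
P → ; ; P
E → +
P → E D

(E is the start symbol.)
{ ')', '+', ';' }

FIRST sets of the non-terminals involved (from the grammar, by fixed-point iteration):
  FIRST(P) = { ')', '+', ';' }

To compute FIRST(P n ;), process the symbols left to right:
Symbol P is a non-terminal. Add FIRST(P) \ {ε} = { ')', '+', ';' }
P is not nullable (ε ∉ FIRST(P)), so stop here.
FIRST(P n ;) = { ')', '+', ';' }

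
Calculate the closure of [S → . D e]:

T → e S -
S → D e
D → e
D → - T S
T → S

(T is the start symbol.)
{ [D → . - T S], [D → . e], [S → . D e] }

To compute CLOSURE, for each item [A → α.Bβ] where B is a non-terminal, add [B → .γ] for all productions B → γ; repeat for the newly added items until nothing changes.

Start with: [S → . D e]
  [S → . D e] has the dot before D: add [D → . e], [D → . - T S]
No further items can be added.

CLOSURE = { [D → . - T S], [D → . e], [S → . D e] }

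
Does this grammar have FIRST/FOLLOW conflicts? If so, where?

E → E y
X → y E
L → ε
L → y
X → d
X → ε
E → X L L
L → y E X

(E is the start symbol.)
Yes. E → E y with FOLLOW(E) on { 'd', 'y' }; X → y E with FOLLOW(X) on { 'y' }; X → d with FOLLOW(X) on { 'd' }; L → y with FOLLOW(L) on { 'y' }; L → y E X with FOLLOW(L) on { 'y' }

A FIRST/FOLLOW conflict occurs when a non-terminal N has a nullable alternative N → β (β ⇒* ε) and another alternative N → α with FIRST(α) ∩ FOLLOW(N) ≠ ∅: on such a lookahead the parser cannot decide between expanding α and letting N vanish via β.

Nullable non-terminals: E, L, X.
FIRST sets used below: FIRST(E) = { 'd', 'y', ε }, FIRST(X) = { 'd', 'y', ε }, FIRST(L) = { 'y', ε }

E: nullable alternative(s) E → X L L; FOLLOW(E) = { $, 'd', 'y' }
  E → E y: FIRST \ {ε} = { 'd', 'y' } — overlaps FOLLOW(E) on { 'd', 'y' }: CONFLICT
  E → X L L: FIRST \ {ε} = { 'd', 'y' } — this is the only nullable alternative, skip

L: nullable alternative(s) L → ε; FOLLOW(L) = { $, 'd', 'y' }
  L → ε: FIRST \ {ε} = { } — this is the only nullable alternative, skip
  L → y: FIRST \ {ε} = { 'y' } — overlaps FOLLOW(L) on { 'y' }: CONFLICT
  L → y E X: FIRST \ {ε} = { 'y' } — overlaps FOLLOW(L) on { 'y' }: CONFLICT

X: nullable alternative(s) X → ε; FOLLOW(X) = { $, 'd', 'y' }
  X → y E: FIRST \ {ε} = { 'y' } — overlaps FOLLOW(X) on { 'y' }: CONFLICT
  X → d: FIRST \ {ε} = { 'd' } — overlaps FOLLOW(X) on { 'd' }: CONFLICT
  X → ε: FIRST \ {ε} = { } — this is the only nullable alternative, skip

So the grammar has 5 FIRST/FOLLOW conflicts (marked CONFLICT above).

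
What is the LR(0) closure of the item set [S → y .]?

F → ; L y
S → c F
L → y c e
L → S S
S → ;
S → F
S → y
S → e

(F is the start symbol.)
{ [S → y .] }

To compute CLOSURE, for each item [A → α.Bβ] where B is a non-terminal, add [B → .γ] for all productions B → γ; repeat for the newly added items until nothing changes.

Start with: [S → y .]
The dot is at the end, so nothing is added.

CLOSURE = { [S → y .] }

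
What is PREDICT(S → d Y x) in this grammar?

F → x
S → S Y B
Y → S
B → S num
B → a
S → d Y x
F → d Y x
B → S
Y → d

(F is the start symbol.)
PREDICT(S → d Y x) = (FIRST(RHS) \ {ε}) ∪ (FOLLOW(S) if ε ∈ FIRST(RHS), i.e. RHS ⇒* ε)
FIRST(d Y x) = { 'd' }
ε ∉ FIRST(d Y x), so FOLLOW(S) is not added.
PREDICT(S → d Y x) = { 'd' }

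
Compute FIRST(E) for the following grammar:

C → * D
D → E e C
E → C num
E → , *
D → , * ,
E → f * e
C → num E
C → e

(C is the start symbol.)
FIRST sets of the other non-terminals involved (by the same procedure, iterated to a fixed point):
  FIRST(C) = { '*', 'e', 'num' }

From E → C num:
  - C is a non-terminal: add FIRST(C) \ {ε} = { '*', 'e', 'num' }
    C is not nullable, so stop
From E → , *:
  - ',' is a terminal: add ',' and stop
From E → f * e:
  - f is a terminal: add 'f' and stop

Collecting: FIRST(E) = { '*', ',', 'e', 'f', 'num' }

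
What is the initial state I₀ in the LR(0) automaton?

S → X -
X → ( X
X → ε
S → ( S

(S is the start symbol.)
{ [S → . ( S], [S → . X -], [S' → . S], [X → . ( X], [X → .] }

First, augment the grammar with S' → S
I₀ = CLOSURE({ [S' → . S] }):
  [S' → . S] has the dot before S: add [S → . X -], [S → . ( S]
  [S → . X -] has the dot before X: add [X → . ( X], [X → .]
No further items can be added.

I₀ = { [S → . ( S], [S → . X -], [S' → . S], [X → . ( X], [X → .] }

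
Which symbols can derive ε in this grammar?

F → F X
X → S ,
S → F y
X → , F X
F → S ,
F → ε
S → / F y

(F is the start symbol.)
ε-productions: F → ε
So F is immediately nullable.
No further non-terminal can be added: every production for the remaining non-terminals contains a terminal or a non-nullable non-terminal.
Nullable = { 'F' }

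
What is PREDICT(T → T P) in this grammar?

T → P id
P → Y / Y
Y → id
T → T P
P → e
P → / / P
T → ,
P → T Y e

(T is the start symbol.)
PREDICT(T → T P) = (FIRST(RHS) \ {ε}) ∪ (FOLLOW(T) if ε ∈ FIRST(RHS), i.e. RHS ⇒* ε)
FIRST(T) = { ',', '/', 'e', 'id' }
FIRST(T P) = { ',', '/', 'e', 'id' }
ε ∉ FIRST(T P), so FOLLOW(T) is not added.
PREDICT(T → T P) = { ',', '/', 'e', 'id' }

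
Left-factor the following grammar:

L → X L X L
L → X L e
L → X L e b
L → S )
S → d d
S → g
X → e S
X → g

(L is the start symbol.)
Left-factoring transforms A → αβ₁ | αβ₂ into A → αA' and A' → β₁ | β₂
(α is the longest common prefix among the alternatives). Repeat until
no nonterminal has two alternatives with a common prefix.

Round 1: L has alternatives sharing prefix 'X L'. Introduce L': L → X L L'
  Add: L' → X L
  Add: L' → e
  Add: L' → e b

Round 2: L' has alternatives sharing prefix 'e'. Introduce L'': L' → e L''
  Add: L'' → ε
  Add: L'' → b

No remaining common prefixes — done.

Resulting grammar:
L → X L L'
L' → X L
L' → e L''
L'' → ε
L'' → b
L → S )
S → d d
S → g
X → e S
X → g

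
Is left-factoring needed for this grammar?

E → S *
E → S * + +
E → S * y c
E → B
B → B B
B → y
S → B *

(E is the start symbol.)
Left-factoring is needed when two productions for the same non-terminal
share a common prefix on the right-hand side.

Productions for E:
  E → S *
  E → S * + +
  E → S * y c
  E → B
Productions for B:
  B → B B
  B → y

Found common prefix 'S *' in productions for E

Answer: Yes, E has productions with common prefix 'S *'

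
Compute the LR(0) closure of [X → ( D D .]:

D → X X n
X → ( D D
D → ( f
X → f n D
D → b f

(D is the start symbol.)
{ [X → ( D D .] }

To compute CLOSURE, for each item [A → α.Bβ] where B is a non-terminal, add [B → .γ] for all productions B → γ; repeat for the newly added items until nothing changes.

Start with: [X → ( D D .]
The dot is at the end, so nothing is added.

CLOSURE = { [X → ( D D .] }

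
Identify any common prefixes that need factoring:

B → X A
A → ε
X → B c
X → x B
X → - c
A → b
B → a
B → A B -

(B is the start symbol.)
No, left-factoring is not needed

Left-factoring is needed when two productions for the same non-terminal
share a common prefix on the right-hand side.

Productions for B:
  B → X A
  B → a
  B → A B -
Productions for A:
  A → ε
  A → b
Productions for X:
  X → B c
  X → x B
  X → - c

No common prefixes found.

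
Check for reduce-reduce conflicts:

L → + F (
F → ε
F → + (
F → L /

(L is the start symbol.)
A reduce-reduce conflict occurs when an LR(0) state has two complete items [A → α .] and [B → β .] — both call for a reduction, and with no lookahead the parser cannot choose between them.

Augment with L' → L and build the canonical LR(0) collection (I0 = CLOSURE({[L' → . L]}), then GOTO on every symbol after a dot until no new states appear). It has 9 states:
  I0: { [L → . + F (], [L' → . L] }  — shift
  I1: { [F → . + (], [F → . L /], [F → .], [L → + . F (], [L → . + F (] }  — shift, reduce
  I2: { [L' → L .] }  — accept
  I3: { [F → + . (], [F → . + (], [F → . L /], [F → .], [L → + . F (], [L → . + F (] }  — shift, reduce
  I4: { [L → + F . (] }  — shift
  I5: { [F → L . /] }  — shift
  I6: { [F → L / .] }  — reduce
  I7: { [L → + F ( .] }  — reduce
  I8: { [F → + ( .] }  — reduce

No state contains more than one complete item.

Answer: No reduce-reduce conflicts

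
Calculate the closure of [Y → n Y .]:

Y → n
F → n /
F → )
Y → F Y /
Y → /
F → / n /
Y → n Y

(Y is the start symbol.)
{ [Y → n Y .] }

To compute CLOSURE, for each item [A → α.Bβ] where B is a non-terminal, add [B → .γ] for all productions B → γ; repeat for the newly added items until nothing changes.

Start with: [Y → n Y .]
The dot is at the end, so nothing is added.

CLOSURE = { [Y → n Y .] }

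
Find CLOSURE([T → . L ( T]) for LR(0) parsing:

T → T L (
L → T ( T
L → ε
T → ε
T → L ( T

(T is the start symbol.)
Start with: [T → . L ( T]
  [T → . L ( T] has the dot before L: add [L → . T ( T], [L → .]
  [L → . T ( T] has the dot before T: add [T → . T L (], [T → .]
No further items can be added.

CLOSURE = { [L → . T ( T], [L → .], [T → . L ( T], [T → . T L (], [T → .] }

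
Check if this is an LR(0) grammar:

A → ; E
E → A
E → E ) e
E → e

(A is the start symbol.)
A grammar is LR(0) if no state in the canonical LR(0) collection has:
  - both a shift item (dot before a terminal) and a complete item (shift-reduce conflict), or
  - two or more complete items (reduce-reduce conflict; the accept item [A' → A .] counts as a complete item here).

Augment with A' → A and build the canonical LR(0) collection (I0 = CLOSURE({[A' → . A]}), then GOTO on every symbol after a dot until no new states appear). It has 8 states:
  I0: { [A → . ; E], [A' → . A] }  — shift
  I1: { [A → . ; E], [A → ; . E], [E → . A], [E → . E ) e], [E → . e] }  — shift
  I2: { [A' → A .] }  — accept
  I3: { [E → A .] }  — reduce
  I4: { [A → ; E .], [E → E . ) e] }  — shift, reduce
  I5: { [E → e .] }  — reduce
  I6: { [E → E ) . e] }  — shift
  I7: { [E → E ) e .] }  — reduce

Conflict in state I4:
  Shift-reduce conflict between [A → ; E .] and [E → E . ) e]
So the grammar is NOT LR(0).

Answer: No. Shift-reduce conflict between [A → ; E .] and [E → E . ) e]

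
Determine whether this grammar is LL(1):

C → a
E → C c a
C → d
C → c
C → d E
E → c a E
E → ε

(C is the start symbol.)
A grammar is LL(1) if for each non-terminal N with multiple productions, the predict sets of those productions are pairwise disjoint, where PREDICT(N → α) = (FIRST(α) \ {ε}) ∪ (FOLLOW(N) if α ⇒* ε).

Relevant sets:
  FIRST(C) = { 'a', 'c', 'd' }
  FOLLOW(E) = { $, 'c' }

For C:
  PREDICT(C → a) = { 'a' }
  PREDICT(C → d) = { 'd' }
  PREDICT(C → c) = { 'c' }
  PREDICT(C → d E) = { 'd' }
For E:
  PREDICT(E → C c a) = { 'a', 'c', 'd' }
  PREDICT(E → c a E) = { 'c' }
  PREDICT(E → ε) = { $, 'c' }

Conflict found: Predict set conflict for C: { 'd' }
The grammar is NOT LL(1).

Answer: No. Predict set conflict for C: { 'd' }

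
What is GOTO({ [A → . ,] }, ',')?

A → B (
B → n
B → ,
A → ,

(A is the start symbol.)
GOTO(I, ',') = CLOSURE({ [A → αX.β] : [A → α.Xβ] ∈ I, X = ',' })

Items with dot before ',', with the dot advanced:
  [A → . ,] → [A → , .]
Closure adds nothing (no advanced item has the dot before a non-terminal).

GOTO = { [A → , .] }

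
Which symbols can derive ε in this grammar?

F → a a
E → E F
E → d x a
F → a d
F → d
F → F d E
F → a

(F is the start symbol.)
None

There are no ε-productions, so no non-terminal can derive ε.
No non-terminals are nullable.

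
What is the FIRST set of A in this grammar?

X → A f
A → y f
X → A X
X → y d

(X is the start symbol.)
{ 'y' }

From A → y f:
  - y is a terminal: add 'y' and stop

Collecting: FIRST(A) = { 'y' }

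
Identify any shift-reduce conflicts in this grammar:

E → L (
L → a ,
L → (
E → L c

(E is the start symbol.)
Augment with E' → E and build the canonical LR(0) collection (I0 = CLOSURE({[E' → . E]}), then GOTO on every symbol after a dot until no new states appear). It has 8 states:
  I0: { [E → . L (], [E → . L c], [E' → . E], [L → . (], [L → . a ,] }  — shift
  I1: { [L → ( .] }  — reduce
  I2: { [E' → E .] }  — accept
  I3: { [E → L . (], [E → L . c] }  — shift
  I4: { [L → a . ,] }  — shift
  I5: { [L → a , .] }  — reduce
  I6: { [E → L ( .] }  — reduce
  I7: { [E → L c .] }  — reduce

No state contains both a complete item and a shift item.

Answer: No shift-reduce conflicts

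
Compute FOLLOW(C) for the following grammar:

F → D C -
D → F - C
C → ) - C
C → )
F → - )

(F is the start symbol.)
In F → D C -: C is followed by '-', add FIRST('-') \ {ε} = { '-' }
In D → F - C: C is at the end, add FOLLOW(D)
In C → ) - C: C is at the end; this adds FOLLOW(C) to itself — nothing new

The FOLLOW sets referred to above (computed the same way, to a fixed point):
  FOLLOW(D) = { ')' }

Taking the union: FOLLOW(C) = { ')', '-' }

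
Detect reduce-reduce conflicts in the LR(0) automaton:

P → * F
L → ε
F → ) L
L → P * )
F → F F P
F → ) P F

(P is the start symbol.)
A reduce-reduce conflict occurs when an LR(0) state has two complete items [A → α .] and [B → β .] — both call for a reduction, and with no lookahead the parser cannot choose between them.

Augment with P' → P and build the canonical LR(0) collection (I0 = CLOSURE({[P' → . P]}), then GOTO on every symbol after a dot until no new states appear). It has 12 states:
  I0: { [P → . * F], [P' → . P] }  — shift
  I1: { [F → . ) L], [F → . ) P F], [F → . F F P], [P → * . F] }  — shift
  I2: { [P' → P .] }  — accept
  I3: { [F → ) . L], [F → ) . P F], [L → . P * )], [L → .], [P → . * F] }  — shift, reduce
  I4: { [F → . ) L], [F → . ) P F], [F → . F F P], [F → F . F P], [P → * F .] }  — shift, reduce
  I5: { [F → . ) L], [F → . ) P F], [F → . F F P], [F → F . F P], [F → F F . P], [P → . * F] }  — shift
  I6: { [F → F F P .] }  — reduce
  I7: { [F → ) L .] }  — reduce
  I8: { [F → ) P . F], [F → . ) L], [F → . ) P F], [F → . F F P], [L → P . * )] }  — shift
  I9: { [L → P * . )] }  — shift
  I10: { [F → ) P F .], [F → . ) L], [F → . ) P F], [F → . F F P], [F → F . F P] }  — shift, reduce
  I11: { [L → P * ) .] }  — reduce

No state contains more than one complete item.

Answer: No reduce-reduce conflicts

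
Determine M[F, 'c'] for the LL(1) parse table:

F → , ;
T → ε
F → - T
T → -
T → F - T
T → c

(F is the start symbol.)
To find M[F, 'c'], we find productions for F where 'c' is in the predict set (PREDICT(N → α) = (FIRST(α) \ {ε}) ∪ (FOLLOW(N) if α ⇒* ε)).

F → , ;: PREDICT = { ',' }
F → - T: PREDICT = { '-' }

M[F, 'c'] is empty (no production applies)

Answer: Empty (error entry)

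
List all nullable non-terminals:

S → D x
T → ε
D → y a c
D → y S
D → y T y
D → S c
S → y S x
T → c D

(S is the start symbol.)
{ 'T' }

A non-terminal is nullable if it can derive ε (the empty string): either it has an ε-production, or it has a production whose right-hand side consists entirely of nullable non-terminals.

ε-productions: T → ε
So T is immediately nullable.
No further non-terminal can be added: every production for the remaining non-terminals contains a terminal or a non-nullable non-terminal.
Nullable = { 'T' }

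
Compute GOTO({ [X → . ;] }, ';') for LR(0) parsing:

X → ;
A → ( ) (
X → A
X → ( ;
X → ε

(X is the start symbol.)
GOTO(I, ';') = CLOSURE({ [A → αX.β] : [A → α.Xβ] ∈ I, X = ';' })

Items with dot before ';', with the dot advanced:
  [X → . ;] → [X → ; .]
Closure adds nothing (no advanced item has the dot before a non-terminal).

GOTO = { [X → ; .] }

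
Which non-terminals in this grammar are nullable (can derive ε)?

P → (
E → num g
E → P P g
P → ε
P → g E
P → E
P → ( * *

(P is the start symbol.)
A non-terminal is nullable if it can derive ε (the empty string): either it has an ε-production, or it has a production whose right-hand side consists entirely of nullable non-terminals.

ε-productions: P → ε
So P is immediately nullable.
No further non-terminal can be added: every production for the remaining non-terminals contains a terminal or a non-nullable non-terminal.
Nullable = { 'P' }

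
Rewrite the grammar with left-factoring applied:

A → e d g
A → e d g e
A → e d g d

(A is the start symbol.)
A → e d g A'
A' → ε
A' → e
A' → d

Left-factoring transforms A → αβ₁ | αβ₂ into A → αA' and A' → β₁ | β₂
(α is the longest common prefix among the alternatives). Repeat until
no nonterminal has two alternatives with a common prefix.

Round 1: A has alternatives sharing prefix 'e d g'. Introduce A': A → e d g A'
  Add: A' → ε
  Add: A' → e
  Add: A' → d

No remaining common prefixes — done.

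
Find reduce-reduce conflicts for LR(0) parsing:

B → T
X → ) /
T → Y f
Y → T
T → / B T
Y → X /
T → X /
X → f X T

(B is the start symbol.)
A reduce-reduce conflict occurs when an LR(0) state has two complete items [A → α .] and [B → β .] — both call for a reduction, and with no lookahead the parser cannot choose between them.

Augment with B' → B and build the canonical LR(0) collection (I0 = CLOSURE({[B' → . B]}), then GOTO on every symbol after a dot until no new states appear). It has 15 states:
  I0: { [B → . T], [B' → . B], [T → . / B T], [T → . X /], [T → . Y f], [X → . ) /], [X → . f X T], [Y → . T], [Y → . X /] }  — shift
  I1: { [X → ) . /] }  — shift
  I2: { [B → . T], [T → . / B T], [T → . X /], [T → . Y f], [T → / . B T], [X → . ) /], [X → . f X T], [Y → . T], [Y → . X /] }  — shift
  I3: { [B' → B .] }  — accept
  I4: { [B → T .], [Y → T .] }  — 2 reduces
  I5: { [T → X . /], [Y → X . /] }  — shift
  I6: { [T → Y . f] }  — shift
  I7: { [X → . ) /], [X → . f X T], [X → f . X T] }  — shift
  I8: { [T → . / B T], [T → . X /], [T → . Y f], [X → . ) /], [X → . f X T], [X → f X . T], [Y → . T], [Y → . X /] }  — shift
  I9: { [X → f X T .], [Y → T .] }  — 2 reduces
  I10: { [T → Y f .] }  — reduce
  I11: { [T → X / .], [Y → X / .] }  — 2 reduces
  I12: { [T → . / B T], [T → . X /], [T → . Y f], [T → / B . T], [X → . ) /], [X → . f X T], [Y → . T], [Y → . X /] }  — shift
  I13: { [T → / B T .], [Y → T .] }  — 2 reduces
  I14: { [X → ) / .] }  — reduce

I4 contains complete items [B → T .], [Y → T .] — reduce-reduce conflict.
I9 contains complete items [X → f X T .], [Y → T .] — reduce-reduce conflict.
I11 contains complete items [T → X / .], [Y → X / .] — reduce-reduce conflict.
I13 contains complete items [T → / B T .], [Y → T .] — reduce-reduce conflict.

Answer: Yes — I4: [B → T .] vs [Y → T .]; I9: [X → f X T .] vs [Y → T .]; I11: [T → X / .] vs [Y → X / .]; I13: [T → / B T .] vs [Y → T .]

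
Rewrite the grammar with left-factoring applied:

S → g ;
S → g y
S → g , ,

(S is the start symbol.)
Left-factoring transforms A → αβ₁ | αβ₂ into A → αA' and A' → β₁ | β₂
(α is the longest common prefix among the alternatives). Repeat until
no nonterminal has two alternatives with a common prefix.

Round 1: S has alternatives sharing prefix 'g'. Introduce S': S → g S'
  Add: S' → ;
  Add: S' → y
  Add: S' → , ,

No remaining common prefixes — done.

Resulting grammar:
S → g S'
S' → ;
S' → y
S' → , ,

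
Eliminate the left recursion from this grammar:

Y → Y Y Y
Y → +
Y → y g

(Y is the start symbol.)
Y is directly left-recursive. The standard transformation for
  A → A α₁ | ... | A α_m | β₁ | ... | β_n
is
  A  → β₁ A' | ... | β_n A'
  A' → α₁ A' | ... | α_m A' | ε

Y → + becomes Y → + Y'
Y → y g becomes Y → y g Y'
Y → Y Y Y becomes Y' → Y Y Y'
Add Y' → ε

Resulting grammar:
Y → + Y'
Y → y g Y'
Y' → Y Y Y'
Y' → ε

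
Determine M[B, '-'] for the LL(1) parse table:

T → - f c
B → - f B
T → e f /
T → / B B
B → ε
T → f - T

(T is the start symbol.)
B → - f B, B → ε

To find M[B, '-'], we find productions for B where '-' is in the predict set (PREDICT(N → α) = (FIRST(α) \ {ε}) ∪ (FOLLOW(N) if α ⇒* ε)).

Relevant sets:
  FOLLOW(B) = { $, '-' }

B → - f B: PREDICT = { '-' }
  '-' is in predict set, so this production goes in M[B, '-']
B → ε: PREDICT = { $, '-' }
  '-' is in predict set, so this production goes in M[B, '-']

M[B, '-'] = B → - f B, B → ε  (a multiply-defined cell — the grammar is not LL(1))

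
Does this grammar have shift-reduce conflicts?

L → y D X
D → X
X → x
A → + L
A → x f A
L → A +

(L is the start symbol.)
A shift-reduce conflict occurs when an LR(0) state has both:
  - a complete (reduce) item [A → α .] (dot at the end), and
  - a shift item [B → β . c γ] (dot before a terminal).

Augment with L' → L and build the canonical LR(0) collection (I0 = CLOSURE({[L' → . L]}), then GOTO on every symbol after a dot until no new states appear). It has 14 states:
  I0: { [A → . + L], [A → . x f A], [L → . A +], [L → . y D X], [L' → . L] }  — shift
  I1: { [A → + . L], [A → . + L], [A → . x f A], [L → . A +], [L → . y D X] }  — shift
  I2: { [L → A . +] }  — shift
  I3: { [L' → L .] }  — accept
  I4: { [A → x . f A] }  — shift
  I5: { [D → . X], [L → y . D X], [X → . x] }  — shift
  I6: { [L → y D . X], [X → . x] }  — shift
  I7: { [D → X .] }  — reduce
  I8: { [X → x .] }  — reduce
  I9: { [L → y D X .] }  — reduce
  I10: { [A → . + L], [A → . x f A], [A → x f . A] }  — shift
  I11: { [A → x f A .] }  — reduce
  I12: { [L → A + .] }  — reduce
  I13: { [A → + L .] }  — reduce

No state contains both a complete item and a shift item.

Answer: No shift-reduce conflicts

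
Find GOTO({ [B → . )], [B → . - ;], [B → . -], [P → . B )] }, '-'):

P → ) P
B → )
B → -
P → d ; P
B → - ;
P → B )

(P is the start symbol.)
GOTO(I, '-') = CLOSURE({ [A → αX.β] : [A → α.Xβ] ∈ I, X = '-' })

Items with dot before '-', with the dot advanced:
  [B → . -] → [B → - .]
  [B → . - ;] → [B → - . ;]
Closure adds nothing (no advanced item has the dot before a non-terminal).

GOTO = { [B → - . ;], [B → - .] }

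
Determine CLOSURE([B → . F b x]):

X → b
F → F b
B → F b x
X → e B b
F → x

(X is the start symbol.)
Start with: [B → . F b x]
  [B → . F b x] has the dot before F: add [F → . F b], [F → . x]
No further items can be added.

CLOSURE = { [B → . F b x], [F → . F b], [F → . x] }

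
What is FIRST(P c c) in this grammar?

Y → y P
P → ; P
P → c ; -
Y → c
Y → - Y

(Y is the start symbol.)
FIRST sets of the non-terminals involved (from the grammar, by fixed-point iteration):
  FIRST(P) = { ';', 'c' }

To compute FIRST(P c c), process the symbols left to right:
Symbol P is a non-terminal. Add FIRST(P) \ {ε} = { ';', 'c' }
P is not nullable (ε ∉ FIRST(P)), so stop here.
FIRST(P c c) = { ';', 'c' }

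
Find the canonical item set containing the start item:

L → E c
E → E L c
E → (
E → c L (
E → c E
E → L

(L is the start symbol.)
First, augment the grammar with L' → L
I₀ = CLOSURE({ [L' → . L] }):
  [L' → . L] has the dot before L: add [L → . E c]
  [L → . E c] has the dot before E: add [E → . E L c], [E → . (], [E → . c L (], [E → . c E], [E → . L]
No further items can be added.

I₀ = { [E → . (], [E → . E L c], [E → . L], [E → . c E], [E → . c L (], [L → . E c], [L' → . L] }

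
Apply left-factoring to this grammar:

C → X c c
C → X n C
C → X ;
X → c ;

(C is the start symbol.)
Left-factoring transforms A → αβ₁ | αβ₂ into A → αA' and A' → β₁ | β₂
(α is the longest common prefix among the alternatives). Repeat until
no nonterminal has two alternatives with a common prefix.

Round 1: C has alternatives sharing prefix 'X'. Introduce C': C → X C'
  Add: C' → c c
  Add: C' → n C
  Add: C' → ;

No remaining common prefixes — done.

Resulting grammar:
C → X C'
C' → c c
C' → n C
C' → ;
X → c ;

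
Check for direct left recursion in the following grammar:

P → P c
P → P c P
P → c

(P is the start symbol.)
P → P c: LEFT RECURSIVE (starts with P)
P → P c P: LEFT RECURSIVE (starts with P)
P → c: starts with c

The grammar has direct left recursion on: P.

Answer: Yes, P is left-recursive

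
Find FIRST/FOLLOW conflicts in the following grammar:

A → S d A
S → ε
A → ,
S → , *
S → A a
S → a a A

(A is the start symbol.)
Yes. S → A a with FOLLOW(S) on { 'd' }

Nullable non-terminals: S.
FIRST sets used below: FIRST(A) = { ',', 'a', 'd' }

S: nullable alternative(s) S → ε; FOLLOW(S) = { 'd' }
  S → ε: FIRST \ {ε} = { } — this is the only nullable alternative, skip
  S → , *: FIRST \ {ε} = { ',' } — disjoint from FOLLOW(S)
  S → A a: FIRST \ {ε} = { ',', 'a', 'd' } — overlaps FOLLOW(S) on { 'd' }: CONFLICT
  S → a a A: FIRST \ {ε} = { 'a' } — disjoint from FOLLOW(S)

A has no nullable alternative, so no FIRST/FOLLOW check is needed there.

So the grammar has 1 FIRST/FOLLOW conflict (marked CONFLICT above).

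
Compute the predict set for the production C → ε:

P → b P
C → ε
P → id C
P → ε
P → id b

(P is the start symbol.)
{ $ }

PREDICT(C → ε) = (FIRST(RHS) \ {ε}) ∪ (FOLLOW(C) if ε ∈ FIRST(RHS), i.e. RHS ⇒* ε)
The right-hand side is ε (FIRST(ε) = { ε }), so the predict set is FOLLOW(C) = { $ }
PREDICT(C → ε) = { $ }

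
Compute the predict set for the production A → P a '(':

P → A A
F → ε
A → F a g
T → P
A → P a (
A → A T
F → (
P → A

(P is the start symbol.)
PREDICT(A → P a '(') = (FIRST(RHS) \ {ε}) ∪ (FOLLOW(A) if ε ∈ FIRST(RHS), i.e. RHS ⇒* ε)
FIRST(P) = { '(', 'a' }
FIRST(P a '(') = { '(', 'a' }
ε ∉ FIRST(P a '('), so FOLLOW(A) is not added.
PREDICT(A → P a '(') = { '(', 'a' }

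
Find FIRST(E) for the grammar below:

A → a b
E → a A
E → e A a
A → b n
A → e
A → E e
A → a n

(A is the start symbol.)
To compute FIRST(E), examine every production with E on the left-hand side, reading each right-hand side left to right until a non-nullable symbol is reached.

From E → a A:
  - a is a terminal: add 'a' and stop
From E → e A a:
  - e is a terminal: add 'e' and stop

Collecting: FIRST(E) = { 'a', 'e' }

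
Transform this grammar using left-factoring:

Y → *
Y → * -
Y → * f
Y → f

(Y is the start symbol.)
Y → * Y'
Y' → ε
Y' → -
Y' → f
Y → f

Left-factoring transforms A → αβ₁ | αβ₂ into A → αA' and A' → β₁ | β₂
(α is the longest common prefix among the alternatives). Repeat until
no nonterminal has two alternatives with a common prefix.

Round 1: Y has alternatives sharing prefix '*'. Introduce Y': Y → * Y'
  Add: Y' → ε
  Add: Y' → -
  Add: Y' → f

No remaining common prefixes — done.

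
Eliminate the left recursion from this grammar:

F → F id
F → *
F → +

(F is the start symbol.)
F is directly left-recursive. The standard transformation for
  A → A α₁ | ... | A α_m | β₁ | ... | β_n
is
  A  → β₁ A' | ... | β_n A'
  A' → α₁ A' | ... | α_m A' | ε

F → * becomes F → * F'
F → + becomes F → + F'
F → F id becomes F' → id F'
Add F' → ε

Resulting grammar:
F → * F'
F → + F'
F' → id F'
F' → ε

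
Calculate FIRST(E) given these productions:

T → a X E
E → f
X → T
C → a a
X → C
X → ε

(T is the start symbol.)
{ 'f' }

From E → f:
  - f is a terminal: add 'f' and stop

Collecting: FIRST(E) = { 'f' }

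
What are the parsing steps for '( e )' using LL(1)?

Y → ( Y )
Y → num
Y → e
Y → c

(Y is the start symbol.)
Stack is shown with the top on the left.

Stack    Input    Action
------------------------
Y $      ( e ) $  output Y → ( Y )
( Y ) $  ( e ) $  match '('
Y ) $    e ) $    output Y → e
e ) $    e ) $    match 'e'
) $      ) $      match ')'
$        $        accept

The string is accepted.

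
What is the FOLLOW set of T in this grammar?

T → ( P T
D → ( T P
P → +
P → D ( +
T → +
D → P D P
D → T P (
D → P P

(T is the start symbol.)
{ $, '(', '+' }

To compute FOLLOW(T), find every occurrence of T on a right-hand side N → α T β: add FIRST(β) \ {ε}, and if β is empty or nullable also add FOLLOW(N). Iterate to a fixed point.

T is the start symbol, so $ ∈ FOLLOW(T).
In T → ( P T: T is at the end; this adds FOLLOW(T) to itself — nothing new
In D → ( T P: T is followed by P, add FIRST(P) \ {ε} = { '(', '+' }
In D → T P (: T is followed by P '(', add FIRST(P '(') \ {ε} = { '(', '+' }

Taking the union: FOLLOW(T) = { $, '(', '+' }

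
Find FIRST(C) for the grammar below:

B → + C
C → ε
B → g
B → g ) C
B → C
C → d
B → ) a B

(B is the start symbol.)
To compute FIRST(C), examine every production with C on the left-hand side, reading each right-hand side left to right until a non-nullable symbol is reached.

From C → ε:
  - ε-production, so ε ∈ FIRST(C)
From C → d:
  - d is a terminal: add 'd' and stop

Collecting: FIRST(C) = { 'd', ε }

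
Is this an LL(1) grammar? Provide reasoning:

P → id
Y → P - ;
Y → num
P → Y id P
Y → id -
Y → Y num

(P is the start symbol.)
No. Predict set conflict for P: { 'id' }

A grammar is LL(1) if for each non-terminal N with multiple productions, the predict sets of those productions are pairwise disjoint, where PREDICT(N → α) = (FIRST(α) \ {ε}) ∪ (FOLLOW(N) if α ⇒* ε).

Relevant sets:
  FIRST(Y) = { 'id', 'num' }
  FIRST(P) = { 'id', 'num' }

For P:
  PREDICT(P → id) = { 'id' }
  PREDICT(P → Y id P) = { 'id', 'num' }
For Y:
  PREDICT(Y → P '-' ';') = { 'id', 'num' }
  PREDICT(Y → num) = { 'num' }
  PREDICT(Y → id '-') = { 'id' }
  PREDICT(Y → Y num) = { 'id', 'num' }

Conflict found: Predict set conflict for P: { 'id' }
The grammar is NOT LL(1).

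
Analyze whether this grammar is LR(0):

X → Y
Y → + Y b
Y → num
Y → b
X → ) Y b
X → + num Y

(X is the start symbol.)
No. Shift-reduce conflict between [Y → num .] and [Y → . + Y b]

Augment with X' → X and build the canonical LR(0) collection (I0 = CLOSURE({[X' → . X]}), then GOTO on every symbol after a dot until no new states appear). It has 14 states:
  I0: { [X → . ) Y b], [X → . + num Y], [X → . Y], [X' → . X], [Y → . + Y b], [Y → . b], [Y → . num] }  — shift
  I1: { [X → ) . Y b], [Y → . + Y b], [Y → . b], [Y → . num] }  — shift
  I2: { [X → + . num Y], [Y → + . Y b], [Y → . + Y b], [Y → . b], [Y → . num] }  — shift
  I3: { [X' → X .] }  — accept
  I4: { [X → Y .] }  — reduce
  I5: { [Y → b .] }  — reduce
  I6: { [Y → num .] }  — reduce
  I7: { [Y → + . Y b], [Y → . + Y b], [Y → . b], [Y → . num] }  — shift
  I8: { [Y → + Y . b] }  — shift
  I9: { [X → + num . Y], [Y → . + Y b], [Y → . b], [Y → . num], [Y → num .] }  — shift, reduce
  I10: { [X → + num Y .] }  — reduce
  I11: { [Y → + Y b .] }  — reduce
  I12: { [X → ) Y . b] }  — shift
  I13: { [X → ) Y b .] }  — reduce

Conflict in state I9:
  Shift-reduce conflict between [Y → num .] and [Y → . + Y b]
So the grammar is NOT LR(0).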